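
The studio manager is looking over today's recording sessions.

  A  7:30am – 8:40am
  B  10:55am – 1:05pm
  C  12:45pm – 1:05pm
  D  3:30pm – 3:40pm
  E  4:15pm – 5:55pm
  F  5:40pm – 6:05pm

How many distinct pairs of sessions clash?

Sorted by start: A, B, C, D, E, F.
B starts after A ends — done with A.
C starts before B ends → B and C overlap.
D starts after B ends — done with B.
D starts after C ends — done with C.
E starts after D ends — done with D.
F starts before E ends → E and F overlap.
Overlapping pairs: B & C, E & F — 2 in total.

2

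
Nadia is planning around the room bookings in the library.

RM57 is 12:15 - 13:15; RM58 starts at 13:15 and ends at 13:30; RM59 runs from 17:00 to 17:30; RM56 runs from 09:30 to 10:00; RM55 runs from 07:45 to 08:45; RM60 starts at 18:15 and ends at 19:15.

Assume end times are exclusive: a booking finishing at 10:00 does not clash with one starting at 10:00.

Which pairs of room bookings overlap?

no conflicts

Check each pair: they overlap iff neither finishes before the other starts.
Sorted by start: RM55, RM56, RM57, RM58, RM59, RM60.
RM56 starts after RM55 ends, so RM55 has no further overlaps.
RM57 starts after RM56 ends, so RM56 has no further overlaps.
RM58 starts exactly when RM57 ends (back-to-back, no overlap), so RM57 has no further overlaps.
RM59 starts after RM58 ends, so RM58 has no further overlaps.
RM60 starts after RM59 ends.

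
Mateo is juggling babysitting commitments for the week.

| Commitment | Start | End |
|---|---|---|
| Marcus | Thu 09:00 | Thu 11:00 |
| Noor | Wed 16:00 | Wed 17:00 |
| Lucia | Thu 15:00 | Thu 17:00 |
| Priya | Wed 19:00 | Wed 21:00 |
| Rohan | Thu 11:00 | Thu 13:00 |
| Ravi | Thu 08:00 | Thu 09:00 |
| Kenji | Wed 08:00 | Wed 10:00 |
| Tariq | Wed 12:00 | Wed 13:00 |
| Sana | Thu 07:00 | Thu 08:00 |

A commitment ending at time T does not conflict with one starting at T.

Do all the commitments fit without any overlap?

Yes

Sorted by start: Kenji, Tariq, Noor, Priya, Sana, Ravi, Marcus, Rohan, Lucia.
Tariq starts after Kenji ends, so Kenji has no further overlaps.
Noor starts after Tariq ends, so Tariq has no further overlaps.
Priya starts after Noor ends, so Noor has no further overlaps.
Sana starts after Priya ends, so Priya has no further overlaps.
Ravi starts exactly when Sana ends (back-to-back, no overlap), so Sana has no further overlaps.
Marcus starts exactly when Ravi ends (back-to-back, no overlap), so Ravi has no further overlaps.
Rohan starts exactly when Marcus ends (back-to-back, no overlap), so Marcus has no further overlaps.
Lucia starts after Rohan ends.
Every pair is clear; the schedule has no overlaps.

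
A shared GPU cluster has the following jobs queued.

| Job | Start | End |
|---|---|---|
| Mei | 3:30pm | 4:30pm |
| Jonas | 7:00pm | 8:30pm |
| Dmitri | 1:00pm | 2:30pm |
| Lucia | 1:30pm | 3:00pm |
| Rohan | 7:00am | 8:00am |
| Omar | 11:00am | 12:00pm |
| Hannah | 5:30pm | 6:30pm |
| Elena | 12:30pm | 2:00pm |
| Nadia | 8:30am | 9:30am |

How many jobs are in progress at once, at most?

3

Walk through starts and ends in time order (an end at T is processed before a start at T):
7:00am start Rohan → 1
8:00am end Rohan → 0
8:30am start Nadia → 1
9:30am end Nadia → 0
11:00am start Omar → 1
12:00pm end Omar → 0
12:30pm start Elena → 1
1:00pm start Dmitri → 2
1:30pm start Lucia → 3
2:00pm end Elena → 2
2:30pm end Dmitri → 1
3:00pm end Lucia → 0
3:30pm start Mei → 1
4:30pm end Mei → 0
5:30pm start Hannah → 1
6:30pm end Hannah → 0
7:00pm start Jonas → 1
8:30pm end Jonas → 0
Peak is 3, at 1:30pm (Dmitri, Elena, Lucia).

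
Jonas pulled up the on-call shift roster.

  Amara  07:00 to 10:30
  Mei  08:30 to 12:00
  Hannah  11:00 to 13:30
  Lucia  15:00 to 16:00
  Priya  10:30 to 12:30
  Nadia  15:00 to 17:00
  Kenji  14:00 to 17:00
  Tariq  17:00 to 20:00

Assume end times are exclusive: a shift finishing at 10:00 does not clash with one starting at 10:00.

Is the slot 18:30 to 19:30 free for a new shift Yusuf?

Amara: ends 10:30 at or before Yusuf starts 18:30 → clear.
Mei: ends 12:00 at or before Yusuf starts 18:30 → clear.
Priya: ends 12:30 at or before Yusuf starts 18:30 → clear.
Hannah: ends 13:30 at or before Yusuf starts 18:30 → clear.
Kenji: ends 17:00 at or before Yusuf starts 18:30 → clear.
Lucia: ends 16:00 at or before Yusuf starts 18:30 → clear.
Nadia: ends 17:00 at or before Yusuf starts 18:30 → clear.
Tariq: starts 17:00 before Yusuf ends 19:30, and ends 20:00 after Yusuf starts 18:30 → overlap.
Yusuf overlaps Tariq.

No — it overlaps Tariq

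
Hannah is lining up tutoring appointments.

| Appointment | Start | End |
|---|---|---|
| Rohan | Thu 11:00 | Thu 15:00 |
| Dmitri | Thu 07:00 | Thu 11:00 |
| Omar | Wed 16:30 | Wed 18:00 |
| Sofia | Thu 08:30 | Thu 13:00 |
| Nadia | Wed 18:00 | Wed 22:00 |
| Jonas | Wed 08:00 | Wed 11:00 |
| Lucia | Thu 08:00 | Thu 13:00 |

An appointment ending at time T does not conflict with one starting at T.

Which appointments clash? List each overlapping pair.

Sorted by start: Jonas, Omar, Nadia, Dmitri, Lucia, Sofia, Rohan.
Omar starts after Jonas ends — done with Jonas.
Nadia starts exactly when Omar ends (back-to-back, no overlap) — done with Omar.
Dmitri starts after Nadia ends — done with Nadia.
Lucia starts before Dmitri ends → Dmitri and Lucia overlap.
Sofia starts before Dmitri ends → Dmitri and Sofia overlap.
Rohan starts exactly when Dmitri ends (back-to-back, no overlap).
Sofia starts before Lucia ends → Lucia and Sofia overlap.
Rohan starts before Lucia ends → Lucia and Rohan overlap.
Rohan starts before Sofia ends → Sofia and Rohan overlap.

Dmitri & Lucia, Dmitri & Sofia, Lucia & Rohan, Lucia & Sofia, Rohan & Sofia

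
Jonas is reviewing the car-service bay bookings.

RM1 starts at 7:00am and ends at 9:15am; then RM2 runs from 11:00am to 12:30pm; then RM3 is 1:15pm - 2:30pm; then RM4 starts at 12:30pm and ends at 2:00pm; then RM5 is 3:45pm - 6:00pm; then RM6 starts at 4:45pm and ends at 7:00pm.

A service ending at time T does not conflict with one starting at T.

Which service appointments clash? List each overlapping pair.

RM3 & RM4, RM5 & RM6

Sorted by start: RM1, RM2, RM4, RM3, RM5, RM6.
RM2 starts after RM1 ends, so nothing later overlaps RM1 either.
RM4 starts exactly when RM2 ends (back-to-back, no overlap), so nothing later overlaps RM2 either.
RM3 starts before RM4 ends → RM4 and RM3 overlap.
RM5 starts after RM4 ends, so nothing later overlaps RM4 either.
RM5 starts after RM3 ends, so nothing later overlaps RM3 either.
RM6 starts before RM5 ends → RM5 and RM6 overlap.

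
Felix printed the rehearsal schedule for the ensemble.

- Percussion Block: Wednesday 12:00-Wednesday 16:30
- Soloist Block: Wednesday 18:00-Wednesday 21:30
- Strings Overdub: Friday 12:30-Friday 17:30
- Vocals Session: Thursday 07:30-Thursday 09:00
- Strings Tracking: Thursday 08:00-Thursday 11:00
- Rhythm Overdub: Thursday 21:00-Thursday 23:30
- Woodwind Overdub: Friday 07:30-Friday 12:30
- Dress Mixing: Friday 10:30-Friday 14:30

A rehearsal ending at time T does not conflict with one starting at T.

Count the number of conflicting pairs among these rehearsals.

3

Sorted by start: Percussion Block, Soloist Block, Vocals Session, Strings Tracking, Rhythm Overdub, Woodwind Overdub, Dress Mixing, Strings Overdub.
Soloist Block starts after Percussion Block ends — done with Percussion Block.
Vocals Session starts after Soloist Block ends — done with Soloist Block.
Strings Tracking starts before Vocals Session ends → Vocals Session and Strings Tracking overlap.
Rhythm Overdub starts after Vocals Session ends — done with Vocals Session.
Rhythm Overdub starts after Strings Tracking ends — done with Strings Tracking.
Woodwind Overdub starts after Rhythm Overdub ends — done with Rhythm Overdub.
Dress Mixing starts before Woodwind Overdub ends → Woodwind Overdub and Dress Mixing overlap.
Strings Overdub starts exactly when Woodwind Overdub ends (back-to-back, no overlap).
Strings Overdub starts before Dress Mixing ends → Dress Mixing and Strings Overdub overlap.
Overlapping pairs: Dress Mixing & Strings Overdub, Dress Mixing & Woodwind Overdub, Strings Tracking & Vocals Session — 3 in total.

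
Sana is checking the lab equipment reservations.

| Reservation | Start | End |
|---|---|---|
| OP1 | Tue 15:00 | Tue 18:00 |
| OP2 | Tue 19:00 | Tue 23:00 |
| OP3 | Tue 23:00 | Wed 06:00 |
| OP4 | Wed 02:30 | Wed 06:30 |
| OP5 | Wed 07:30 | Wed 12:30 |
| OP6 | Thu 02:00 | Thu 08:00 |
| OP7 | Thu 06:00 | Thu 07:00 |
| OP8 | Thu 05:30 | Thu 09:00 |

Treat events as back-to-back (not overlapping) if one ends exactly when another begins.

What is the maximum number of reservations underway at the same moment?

Walk through starts and ends in time order (an end at T is processed before a start at T):
Tue 15:00 start OP1 → 1
Tue 18:00 end OP1 → 0
Tue 19:00 start OP2 → 1
Tue 23:00 end OP2 → 0
Tue 23:00 start OP3 → 1
Wed 02:30 start OP4 → 2
Wed 06:00 end OP3 → 1
Wed 06:30 end OP4 → 0
Wed 07:30 start OP5 → 1
Wed 12:30 end OP5 → 0
Thu 02:00 start OP6 → 1
Thu 05:30 start OP8 → 2
Thu 06:00 start OP7 → 3
Thu 07:00 end OP7 → 2
Thu 08:00 end OP6 → 1
Thu 09:00 end OP8 → 0
Peak is 3, at Thu 06:00 (OP6, OP7, OP8).

3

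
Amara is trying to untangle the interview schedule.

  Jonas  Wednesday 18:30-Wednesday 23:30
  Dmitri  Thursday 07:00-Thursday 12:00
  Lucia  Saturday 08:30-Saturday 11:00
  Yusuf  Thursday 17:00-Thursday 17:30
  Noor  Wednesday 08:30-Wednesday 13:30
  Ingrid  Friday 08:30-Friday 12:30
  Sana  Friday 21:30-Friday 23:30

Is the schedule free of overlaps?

Sorted by start: Noor, Jonas, Dmitri, Yusuf, Ingrid, Sana, Lucia.
Jonas starts after Noor ends; Noor is clear from here.
Dmitri starts after Jonas ends; Jonas is clear from here.
Yusuf starts after Dmitri ends; Dmitri is clear from here.
Ingrid starts after Yusuf ends; Yusuf is clear from here.
Sana starts after Ingrid ends; Ingrid is clear from here.
Lucia starts after Sana ends.
Every pair is clear; the schedule has no overlaps.

Yes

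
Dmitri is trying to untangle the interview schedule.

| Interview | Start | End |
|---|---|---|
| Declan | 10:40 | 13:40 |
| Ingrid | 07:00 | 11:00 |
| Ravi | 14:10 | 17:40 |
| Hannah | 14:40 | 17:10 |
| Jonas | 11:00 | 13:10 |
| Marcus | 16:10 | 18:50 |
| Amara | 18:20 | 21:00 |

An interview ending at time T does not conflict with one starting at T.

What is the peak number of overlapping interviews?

Sweep the timeline, counting +1 at each start and −1 at each end (ends before starts at a tie):
07:00 start Ingrid → 1
10:40 start Declan → 2
11:00 end Ingrid → 1
11:00 start Jonas → 2
13:10 end Jonas → 1
13:40 end Declan → 0
14:10 start Ravi → 1
14:40 start Hannah → 2
16:10 start Marcus → 3
17:10 end Hannah → 2
17:40 end Ravi → 1
18:20 start Amara → 2
18:50 end Marcus → 1
21:00 end Amara → 0
Peak is 3, at 16:10 (Hannah, Marcus, Ravi).

3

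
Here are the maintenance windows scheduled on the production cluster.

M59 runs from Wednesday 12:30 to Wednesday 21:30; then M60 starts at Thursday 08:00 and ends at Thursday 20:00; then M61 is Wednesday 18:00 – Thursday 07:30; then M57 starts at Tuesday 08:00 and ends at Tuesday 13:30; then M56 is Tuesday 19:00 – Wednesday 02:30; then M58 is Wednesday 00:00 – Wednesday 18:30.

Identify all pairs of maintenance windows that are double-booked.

Two intervals overlap when each starts before the other ends.
Sorted by start: M57, M56, M58, M59, M61, M60.
M56 starts after M57 ends, so nothing later overlaps M57 either.
M58 starts before M56 ends → M56 and M58 overlap.
M59 starts after M56 ends, so nothing later overlaps M56 either.
M59 starts before M58 ends → M58 and M59 overlap.
M61 starts before M58 ends → M58 and M61 overlap.
M60 starts after M58 ends.
M61 starts before M59 ends → M59 and M61 overlap.
M60 starts after M59 ends.
M60 starts after M61 ends.

M56 & M58, M58 & M59, M58 & M61, M59 & M61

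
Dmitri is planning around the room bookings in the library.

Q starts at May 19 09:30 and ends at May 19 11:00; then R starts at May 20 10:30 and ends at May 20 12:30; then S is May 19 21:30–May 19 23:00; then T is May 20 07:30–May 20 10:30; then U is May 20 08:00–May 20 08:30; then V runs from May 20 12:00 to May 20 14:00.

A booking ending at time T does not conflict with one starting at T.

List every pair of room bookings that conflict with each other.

Sorted by start: Q, S, T, U, R, V.
S starts after Q ends — done with Q.
T starts after S ends — done with S.
U starts before T ends → T and U overlap.
R starts exactly when T ends (back-to-back, no overlap) — done with T.
R starts after U ends — done with U.
V starts before R ends → R and V overlap.

R & V, T & U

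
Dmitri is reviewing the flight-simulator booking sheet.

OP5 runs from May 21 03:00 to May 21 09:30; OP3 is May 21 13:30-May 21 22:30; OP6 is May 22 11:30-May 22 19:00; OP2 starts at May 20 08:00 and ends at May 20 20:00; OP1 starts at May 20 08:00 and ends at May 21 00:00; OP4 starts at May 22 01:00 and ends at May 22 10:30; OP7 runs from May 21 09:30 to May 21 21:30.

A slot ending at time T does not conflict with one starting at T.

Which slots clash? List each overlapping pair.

OP1 & OP2, OP3 & OP7

Check each pair: they overlap iff neither finishes before the other starts.
Sorted by start: OP1, OP2, OP5, OP7, OP3, OP4, OP6.
OP2 starts before OP1 ends → OP1 and OP2 overlap.
OP5 starts after OP1 ends; OP1 is clear from here.
OP5 starts after OP2 ends; OP2 is clear from here.
OP7 starts exactly when OP5 ends (back-to-back, no overlap); OP5 is clear from here.
OP3 starts before OP7 ends → OP7 and OP3 overlap.
OP4 starts after OP7 ends; OP7 is clear from here.
OP4 starts after OP3 ends; OP3 is clear from here.
OP6 starts after OP4 ends.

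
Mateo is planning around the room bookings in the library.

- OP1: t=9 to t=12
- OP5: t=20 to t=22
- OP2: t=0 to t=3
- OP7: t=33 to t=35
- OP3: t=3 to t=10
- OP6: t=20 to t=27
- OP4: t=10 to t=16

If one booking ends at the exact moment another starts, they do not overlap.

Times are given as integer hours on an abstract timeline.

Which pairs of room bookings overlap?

Check each pair: they overlap iff neither finishes before the other starts.
Sorted by start: OP2, OP3, OP1, OP4, OP5, OP6, OP7.
OP3 starts exactly when OP2 ends (back-to-back, no overlap), so OP2 has no further overlaps.
OP1 starts before OP3 ends → OP3 and OP1 overlap.
OP4 starts exactly when OP3 ends (back-to-back, no overlap), so OP3 has no further overlaps.
OP4 starts before OP1 ends → OP1 and OP4 overlap.
OP5 starts after OP1 ends, so OP1 has no further overlaps.
OP5 starts after OP4 ends, so OP4 has no further overlaps.
OP6 starts before OP5 ends → OP5 and OP6 overlap.
OP7 starts after OP5 ends.
OP7 starts after OP6 ends.

OP1 & OP3, OP1 & OP4, OP5 & OP6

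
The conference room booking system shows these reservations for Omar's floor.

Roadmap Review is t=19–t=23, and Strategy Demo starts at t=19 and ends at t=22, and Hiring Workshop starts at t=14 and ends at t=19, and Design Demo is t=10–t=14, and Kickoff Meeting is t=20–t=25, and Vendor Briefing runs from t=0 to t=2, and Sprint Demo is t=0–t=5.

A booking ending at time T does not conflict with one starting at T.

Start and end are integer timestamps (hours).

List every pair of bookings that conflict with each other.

Sorted by start: Sprint Demo, Vendor Briefing, Design Demo, Hiring Workshop, Roadmap Review, Strategy Demo, Kickoff Meeting.
Vendor Briefing starts before Sprint Demo ends → Sprint Demo and Vendor Briefing overlap.
Design Demo starts after Sprint Demo ends; Sprint Demo is clear from here.
Design Demo starts after Vendor Briefing ends; Vendor Briefing is clear from here.
Hiring Workshop starts exactly when Design Demo ends (back-to-back, no overlap); Design Demo is clear from here.
Roadmap Review starts exactly when Hiring Workshop ends (back-to-back, no overlap); Hiring Workshop is clear from here.
Strategy Demo starts before Roadmap Review ends → Roadmap Review and Strategy Demo overlap.
Kickoff Meeting starts before Roadmap Review ends → Roadmap Review and Kickoff Meeting overlap.
Kickoff Meeting starts before Strategy Demo ends → Strategy Demo and Kickoff Meeting overlap.

Kickoff Meeting & Roadmap Review, Kickoff Meeting & Strategy Demo, Roadmap Review & Strategy Demo, Sprint Demo & Vendor Briefing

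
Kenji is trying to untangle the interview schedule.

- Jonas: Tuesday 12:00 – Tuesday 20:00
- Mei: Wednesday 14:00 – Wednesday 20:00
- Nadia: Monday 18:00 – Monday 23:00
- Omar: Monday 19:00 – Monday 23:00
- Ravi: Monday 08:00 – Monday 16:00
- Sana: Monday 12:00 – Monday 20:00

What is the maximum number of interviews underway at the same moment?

Sort all start/end points and keep a running count:
Monday 08:00 start Ravi → 1
Monday 12:00 start Sana → 2
Monday 16:00 end Ravi → 1
Monday 18:00 start Nadia → 2
Monday 19:00 start Omar → 3
Monday 20:00 end Sana → 2
Monday 23:00 end Nadia → 1
Monday 23:00 end Omar → 0
Tuesday 12:00 start Jonas → 1
Tuesday 20:00 end Jonas → 0
Wednesday 14:00 start Mei → 1
Wednesday 20:00 end Mei → 0
Peak is 3, at Monday 19:00 (Nadia, Omar, Sana).

3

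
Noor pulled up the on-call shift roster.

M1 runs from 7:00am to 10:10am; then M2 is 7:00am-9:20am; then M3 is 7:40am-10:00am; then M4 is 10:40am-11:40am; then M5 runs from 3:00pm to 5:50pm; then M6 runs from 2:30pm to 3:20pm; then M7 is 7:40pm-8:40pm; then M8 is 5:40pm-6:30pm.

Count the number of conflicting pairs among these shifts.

5

Sorted by start: M1, M2, M3, M4, M6, M5, M8, M7.
M2 starts before M1 ends → M1 and M2 overlap.
M3 starts before M1 ends → M1 and M3 overlap.
M4 starts after M1 ends — done with M1.
M3 starts before M2 ends → M2 and M3 overlap.
M4 starts after M2 ends — done with M2.
M4 starts after M3 ends — done with M3.
M6 starts after M4 ends — done with M4.
M5 starts before M6 ends → M6 and M5 overlap.
M8 starts after M6 ends — done with M6.
M8 starts before M5 ends → M5 and M8 overlap.
M7 starts after M5 ends.
M7 starts after M8 ends.
Overlapping pairs: M1 & M2, M1 & M3, M2 & M3, M5 & M6, M5 & M8 — 5 in total.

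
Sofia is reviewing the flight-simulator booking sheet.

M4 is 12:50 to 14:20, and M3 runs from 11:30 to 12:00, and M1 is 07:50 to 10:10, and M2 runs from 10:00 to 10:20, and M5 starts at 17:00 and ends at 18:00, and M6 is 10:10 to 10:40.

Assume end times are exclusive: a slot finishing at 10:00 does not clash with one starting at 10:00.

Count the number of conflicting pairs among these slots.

Sorted by start: M1, M2, M6, M3, M4, M5.
M2 starts before M1 ends → M1 and M2 overlap.
M6 starts exactly when M1 ends (back-to-back, no overlap) — done with M1.
M6 starts before M2 ends → M2 and M6 overlap.
M3 starts after M2 ends — done with M2.
M3 starts after M6 ends — done with M6.
M4 starts after M3 ends — done with M3.
M5 starts after M4 ends.
Overlapping pairs: M1 & M2, M2 & M6 — 2 in total.

2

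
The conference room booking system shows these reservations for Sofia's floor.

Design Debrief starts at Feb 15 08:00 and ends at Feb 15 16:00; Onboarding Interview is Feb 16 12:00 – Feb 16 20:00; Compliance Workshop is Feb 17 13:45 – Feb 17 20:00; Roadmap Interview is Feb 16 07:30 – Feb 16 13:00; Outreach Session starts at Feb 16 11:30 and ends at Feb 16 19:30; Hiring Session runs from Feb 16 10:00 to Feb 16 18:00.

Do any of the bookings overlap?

Yes

Sorted by start: Design Debrief, Roadmap Interview, Hiring Session, Outreach Session, Onboarding Interview, Compliance Workshop.
Roadmap Interview starts after Design Debrief ends, so Design Debrief has no further overlaps.
Hiring Session starts before Roadmap Interview ends → Roadmap Interview and Hiring Session overlap.
That's a conflict, so the schedule is not conflict-free.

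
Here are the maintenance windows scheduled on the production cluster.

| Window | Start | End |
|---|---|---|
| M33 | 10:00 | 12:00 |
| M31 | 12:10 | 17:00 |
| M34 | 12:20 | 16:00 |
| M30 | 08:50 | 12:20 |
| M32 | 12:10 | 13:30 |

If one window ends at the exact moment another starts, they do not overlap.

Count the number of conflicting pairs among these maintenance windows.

Sorted by start: M30, M33, M31, M32, M34.
M33 starts before M30 ends → M30 and M33 overlap.
M31 starts before M30 ends → M30 and M31 overlap.
M32 starts before M30 ends → M30 and M32 overlap.
M34 starts exactly when M30 ends (back-to-back, no overlap).
M31 starts after M33 ends; M33 is clear from here.
M32 starts before M31 ends → M31 and M32 overlap.
M34 starts before M31 ends → M31 and M34 overlap.
M34 starts before M32 ends → M32 and M34 overlap.
Overlapping pairs: M30 & M31, M30 & M32, M30 & M33, M31 & M32, M31 & M34, M32 & M34 — 6 in total.

6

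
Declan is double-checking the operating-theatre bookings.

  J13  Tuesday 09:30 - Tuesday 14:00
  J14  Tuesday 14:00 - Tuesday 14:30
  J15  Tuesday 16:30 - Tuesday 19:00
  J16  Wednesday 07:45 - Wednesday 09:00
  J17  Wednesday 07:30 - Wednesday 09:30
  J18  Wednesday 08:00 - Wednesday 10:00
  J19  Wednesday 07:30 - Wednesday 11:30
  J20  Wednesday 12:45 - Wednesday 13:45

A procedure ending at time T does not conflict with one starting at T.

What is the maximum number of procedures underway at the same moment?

4

Sweep the timeline, counting +1 at each start and −1 at each end (ends before starts at a tie):
Tuesday 09:30 start J13 → 1
Tuesday 14:00 end J13 → 0
Tuesday 14:00 start J14 → 1
Tuesday 14:30 end J14 → 0
Tuesday 16:30 start J15 → 1
Tuesday 19:00 end J15 → 0
Wednesday 07:30 start J17 → 1
Wednesday 07:30 start J19 → 2
Wednesday 07:45 start J16 → 3
Wednesday 08:00 start J18 → 4
Wednesday 09:00 end J16 → 3
Wednesday 09:30 end J17 → 2
Wednesday 10:00 end J18 → 1
Wednesday 11:30 end J19 → 0
Wednesday 12:45 start J20 → 1
Wednesday 13:45 end J20 → 0
Peak is 4, at Wednesday 08:00 (J16, J17, J18, J19).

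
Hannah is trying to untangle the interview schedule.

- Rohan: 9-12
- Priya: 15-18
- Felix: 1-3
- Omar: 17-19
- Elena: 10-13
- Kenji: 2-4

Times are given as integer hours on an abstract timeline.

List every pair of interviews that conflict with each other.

Elena & Rohan, Felix & Kenji, Omar & Priya

Sorted by start: Felix, Kenji, Rohan, Elena, Priya, Omar.
Kenji starts before Felix ends → Felix and Kenji overlap.
Rohan starts after Felix ends, so Felix has no further overlaps.
Rohan starts after Kenji ends, so Kenji has no further overlaps.
Elena starts before Rohan ends → Rohan and Elena overlap.
Priya starts after Rohan ends, so Rohan has no further overlaps.
Priya starts after Elena ends, so Elena has no further overlaps.
Omar starts before Priya ends → Priya and Omar overlap.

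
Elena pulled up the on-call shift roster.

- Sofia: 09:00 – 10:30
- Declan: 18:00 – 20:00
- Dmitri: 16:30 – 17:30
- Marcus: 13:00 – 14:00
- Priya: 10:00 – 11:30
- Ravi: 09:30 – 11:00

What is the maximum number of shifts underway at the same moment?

Walk through starts and ends in time order (an end at T is processed before a start at T):
09:00 start Sofia → 1
09:30 start Ravi → 2
10:00 start Priya → 3
10:30 end Sofia → 2
11:00 end Ravi → 1
11:30 end Priya → 0
13:00 start Marcus → 1
14:00 end Marcus → 0
16:30 start Dmitri → 1
17:30 end Dmitri → 0
18:00 start Declan → 1
20:00 end Declan → 0
Peak is 3, at 10:00 (Priya, Ravi, Sofia).

3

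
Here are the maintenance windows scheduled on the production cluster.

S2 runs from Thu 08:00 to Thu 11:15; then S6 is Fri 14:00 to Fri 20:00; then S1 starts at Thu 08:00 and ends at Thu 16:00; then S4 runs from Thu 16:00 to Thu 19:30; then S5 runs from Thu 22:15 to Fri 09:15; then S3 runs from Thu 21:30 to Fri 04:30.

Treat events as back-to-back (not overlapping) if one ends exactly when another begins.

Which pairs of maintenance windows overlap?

S1 & S2, S3 & S5

Two intervals overlap when each starts before the other ends.
Sorted by start: S1, S2, S4, S3, S5, S6.
S2 starts before S1 ends → S1 and S2 overlap.
S4 starts exactly when S1 ends (back-to-back, no overlap); S1 is clear from here.
S4 starts after S2 ends; S2 is clear from here.
S3 starts after S4 ends; S4 is clear from here.
S5 starts before S3 ends → S3 and S5 overlap.
S6 starts after S3 ends.
S6 starts after S5 ends.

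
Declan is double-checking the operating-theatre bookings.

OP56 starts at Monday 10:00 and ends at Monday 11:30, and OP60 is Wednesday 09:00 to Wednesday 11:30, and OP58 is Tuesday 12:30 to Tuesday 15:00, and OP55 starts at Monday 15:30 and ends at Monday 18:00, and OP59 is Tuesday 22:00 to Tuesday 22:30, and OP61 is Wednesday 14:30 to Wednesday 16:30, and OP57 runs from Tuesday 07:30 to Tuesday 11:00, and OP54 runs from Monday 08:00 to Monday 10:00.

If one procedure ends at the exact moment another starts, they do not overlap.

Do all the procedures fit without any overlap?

Yes

Sorted by start: OP54, OP56, OP55, OP57, OP58, OP59, OP60, OP61.
OP56 starts exactly when OP54 ends (back-to-back, no overlap), so nothing later overlaps OP54 either.
OP55 starts after OP56 ends, so nothing later overlaps OP56 either.
OP57 starts after OP55 ends, so nothing later overlaps OP55 either.
OP58 starts after OP57 ends, so nothing later overlaps OP57 either.
OP59 starts after OP58 ends, so nothing later overlaps OP58 either.
OP60 starts after OP59 ends, so nothing later overlaps OP59 either.
OP61 starts after OP60 ends.
Every pair is clear; the schedule has no overlaps.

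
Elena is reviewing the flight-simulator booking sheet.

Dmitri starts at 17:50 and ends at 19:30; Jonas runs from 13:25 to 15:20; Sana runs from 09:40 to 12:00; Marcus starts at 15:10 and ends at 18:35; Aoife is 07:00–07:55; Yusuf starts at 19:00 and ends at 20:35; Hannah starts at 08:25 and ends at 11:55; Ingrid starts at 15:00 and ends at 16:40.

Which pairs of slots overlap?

Dmitri & Marcus, Dmitri & Yusuf, Hannah & Sana, Ingrid & Jonas, Ingrid & Marcus, Jonas & Marcus

Sorted by start: Aoife, Hannah, Sana, Jonas, Ingrid, Marcus, Dmitri, Yusuf.
Hannah starts after Aoife ends, so Aoife has no further overlaps.
Sana starts before Hannah ends → Hannah and Sana overlap.
Jonas starts after Hannah ends, so Hannah has no further overlaps.
Jonas starts after Sana ends, so Sana has no further overlaps.
Ingrid starts before Jonas ends → Jonas and Ingrid overlap.
Marcus starts before Jonas ends → Jonas and Marcus overlap.
Dmitri starts after Jonas ends, so Jonas has no further overlaps.
Marcus starts before Ingrid ends → Ingrid and Marcus overlap.
Dmitri starts after Ingrid ends, so Ingrid has no further overlaps.
Dmitri starts before Marcus ends → Marcus and Dmitri overlap.
Yusuf starts after Marcus ends.
Yusuf starts before Dmitri ends → Dmitri and Yusuf overlap.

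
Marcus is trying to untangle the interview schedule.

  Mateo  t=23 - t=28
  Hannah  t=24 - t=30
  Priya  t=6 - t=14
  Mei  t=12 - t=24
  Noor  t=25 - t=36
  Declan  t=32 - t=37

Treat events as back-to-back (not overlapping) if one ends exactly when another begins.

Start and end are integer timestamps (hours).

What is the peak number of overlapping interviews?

3

Sort all start/end points and keep a running count:
t=6 start Priya → 1
t=12 start Mei → 2
t=14 end Priya → 1
t=23 start Mateo → 2
t=24 end Mei → 1
t=24 start Hannah → 2
t=25 start Noor → 3
t=28 end Mateo → 2
t=30 end Hannah → 1
t=32 start Declan → 2
t=36 end Noor → 1
t=37 end Declan → 0
Peak is 3, at t=25 (Hannah, Mateo, Noor).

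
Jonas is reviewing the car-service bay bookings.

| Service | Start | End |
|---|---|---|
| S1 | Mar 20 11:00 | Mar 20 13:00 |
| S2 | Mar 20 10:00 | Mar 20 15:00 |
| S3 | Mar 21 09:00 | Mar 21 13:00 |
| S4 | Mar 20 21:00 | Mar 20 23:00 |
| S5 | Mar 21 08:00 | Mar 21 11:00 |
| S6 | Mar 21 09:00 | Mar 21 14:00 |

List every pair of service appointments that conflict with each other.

S1 & S2, S3 & S5, S3 & S6, S5 & S6

Two intervals overlap when each starts before the other ends.
Sorted by start: S2, S1, S4, S5, S3, S6.
S1 starts before S2 ends → S2 and S1 overlap.
S4 starts after S2 ends; S2 is clear from here.
S4 starts after S1 ends; S1 is clear from here.
S5 starts after S4 ends; S4 is clear from here.
S3 starts before S5 ends → S5 and S3 overlap.
S6 starts before S5 ends → S5 and S6 overlap.
S6 starts before S3 ends → S3 and S6 overlap.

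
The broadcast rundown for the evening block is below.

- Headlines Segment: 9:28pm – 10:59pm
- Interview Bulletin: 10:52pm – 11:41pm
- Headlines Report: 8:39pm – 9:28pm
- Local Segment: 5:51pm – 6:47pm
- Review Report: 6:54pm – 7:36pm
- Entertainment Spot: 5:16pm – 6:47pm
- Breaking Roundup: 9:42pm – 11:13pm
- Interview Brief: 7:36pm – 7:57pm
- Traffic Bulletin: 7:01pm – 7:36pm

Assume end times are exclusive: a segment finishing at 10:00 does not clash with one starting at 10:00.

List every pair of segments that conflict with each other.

Check each pair: they overlap iff neither finishes before the other starts.
Sorted by start: Entertainment Spot, Local Segment, Review Report, Traffic Bulletin, Interview Brief, Headlines Report, Headlines Segment, Breaking Roundup, Interview Bulletin.
Local Segment starts before Entertainment Spot ends → Entertainment Spot and Local Segment overlap.
Review Report starts after Entertainment Spot ends — done with Entertainment Spot.
Review Report starts after Local Segment ends — done with Local Segment.
Traffic Bulletin starts before Review Report ends → Review Report and Traffic Bulletin overlap.
Interview Brief starts exactly when Review Report ends (back-to-back, no overlap) — done with Review Report.
Interview Brief starts exactly when Traffic Bulletin ends (back-to-back, no overlap) — done with Traffic Bulletin.
Headlines Report starts after Interview Brief ends — done with Interview Brief.
Headlines Segment starts exactly when Headlines Report ends (back-to-back, no overlap) — done with Headlines Report.
Breaking Roundup starts before Headlines Segment ends → Headlines Segment and Breaking Roundup overlap.
Interview Bulletin starts before Headlines Segment ends → Headlines Segment and Interview Bulletin overlap.
Interview Bulletin starts before Breaking Roundup ends → Breaking Roundup and Interview Bulletin overlap.

Breaking Roundup & Headlines Segment, Breaking Roundup & Interview Bulletin, Entertainment Spot & Local Segment, Headlines Segment & Interview Bulletin, Review Report & Traffic Bulletin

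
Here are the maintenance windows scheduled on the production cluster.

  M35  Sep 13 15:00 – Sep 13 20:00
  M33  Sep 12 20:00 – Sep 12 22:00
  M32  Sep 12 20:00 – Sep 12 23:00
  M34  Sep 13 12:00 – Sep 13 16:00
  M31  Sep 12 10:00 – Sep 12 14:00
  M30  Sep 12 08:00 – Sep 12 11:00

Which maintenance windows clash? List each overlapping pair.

M30 & M31, M32 & M33, M34 & M35

Check each pair: they overlap iff neither finishes before the other starts.
Sorted by start: M30, M31, M32, M33, M34, M35.
M31 starts before M30 ends → M30 and M31 overlap.
M32 starts after M30 ends, so nothing later overlaps M30 either.
M32 starts after M31 ends, so nothing later overlaps M31 either.
M33 starts before M32 ends → M32 and M33 overlap.
M34 starts after M32 ends, so nothing later overlaps M32 either.
M34 starts after M33 ends, so nothing later overlaps M33 either.
M35 starts before M34 ends → M34 and M35 overlap.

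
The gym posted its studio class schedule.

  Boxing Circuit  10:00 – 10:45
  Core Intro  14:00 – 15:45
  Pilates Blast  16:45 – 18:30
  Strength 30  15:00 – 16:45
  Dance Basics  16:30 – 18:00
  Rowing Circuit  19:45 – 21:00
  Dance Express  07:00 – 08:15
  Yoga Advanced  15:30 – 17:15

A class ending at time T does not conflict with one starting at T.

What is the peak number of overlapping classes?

Walk through starts and ends in time order (an end at T is processed before a start at T):
07:00 start Dance Express → 1
08:15 end Dance Express → 0
10:00 start Boxing Circuit → 1
10:45 end Boxing Circuit → 0
14:00 start Core Intro → 1
15:00 start Strength 30 → 2
15:30 start Yoga Advanced → 3
15:45 end Core Intro → 2
16:30 start Dance Basics → 3
16:45 end Strength 30 → 2
16:45 start Pilates Blast → 3
17:15 end Yoga Advanced → 2
18:00 end Dance Basics → 1
18:30 end Pilates Blast → 0
19:45 start Rowing Circuit → 1
21:00 end Rowing Circuit → 0
Peak is 3, at 15:30 (Core Intro, Strength 30, Yoga Advanced).

3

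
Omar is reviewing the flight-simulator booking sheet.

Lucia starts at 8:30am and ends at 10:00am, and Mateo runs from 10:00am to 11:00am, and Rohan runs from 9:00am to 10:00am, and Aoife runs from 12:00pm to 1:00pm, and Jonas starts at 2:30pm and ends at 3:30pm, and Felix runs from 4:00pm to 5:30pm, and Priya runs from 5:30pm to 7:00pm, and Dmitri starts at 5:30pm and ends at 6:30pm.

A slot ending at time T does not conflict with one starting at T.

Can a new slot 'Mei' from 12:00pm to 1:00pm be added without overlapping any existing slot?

Lucia: ends 10:00am at or before Mei starts 12:00pm → clear.
Rohan: ends 10:00am at or before Mei starts 12:00pm → clear.
Mateo: ends 11:00am at or before Mei starts 12:00pm → clear.
Aoife: starts 12:00pm before Mei ends 1:00pm, and ends 1:00pm after Mei starts 12:00pm → overlap.
Jonas: starts 2:30pm at or after Mei ends 1:00pm → clear.
Felix: starts 4:00pm at or after Mei ends 1:00pm → clear.
Priya: starts 5:30pm at or after Mei ends 1:00pm → clear.
Dmitri: starts 5:30pm at or after Mei ends 1:00pm → clear.
Mei overlaps Aoife.

No — it overlaps Aoife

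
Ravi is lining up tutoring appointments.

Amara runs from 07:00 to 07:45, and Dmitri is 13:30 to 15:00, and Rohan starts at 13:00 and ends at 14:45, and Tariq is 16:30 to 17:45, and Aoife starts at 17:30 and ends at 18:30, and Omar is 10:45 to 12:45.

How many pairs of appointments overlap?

2

Two intervals overlap when each starts before the other ends.
Sorted by start: Amara, Omar, Rohan, Dmitri, Tariq, Aoife.
Omar starts after Amara ends, so nothing later overlaps Amara either.
Rohan starts after Omar ends, so nothing later overlaps Omar either.
Dmitri starts before Rohan ends → Rohan and Dmitri overlap.
Tariq starts after Rohan ends, so nothing later overlaps Rohan either.
Tariq starts after Dmitri ends, so nothing later overlaps Dmitri either.
Aoife starts before Tariq ends → Tariq and Aoife overlap.
Overlapping pairs: Aoife & Tariq, Dmitri & Rohan — 2 in total.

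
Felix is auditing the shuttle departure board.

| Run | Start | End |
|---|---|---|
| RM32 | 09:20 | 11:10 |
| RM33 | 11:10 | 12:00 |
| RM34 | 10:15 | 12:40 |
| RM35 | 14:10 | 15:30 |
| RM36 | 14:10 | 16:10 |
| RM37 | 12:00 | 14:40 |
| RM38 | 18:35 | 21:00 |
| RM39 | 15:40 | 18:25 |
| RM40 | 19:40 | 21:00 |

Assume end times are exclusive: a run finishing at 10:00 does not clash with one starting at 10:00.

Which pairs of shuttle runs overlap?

RM32 & RM34, RM33 & RM34, RM34 & RM37, RM35 & RM36, RM35 & RM37, RM36 & RM37, RM36 & RM39, RM38 & RM40

Two intervals overlap when each starts before the other ends.
Sorted by start: RM32, RM34, RM33, RM37, RM35, RM36, RM39, RM38, RM40.
RM34 starts before RM32 ends → RM32 and RM34 overlap.
RM33 starts exactly when RM32 ends (back-to-back, no overlap), so RM32 has no further overlaps.
RM33 starts before RM34 ends → RM34 and RM33 overlap.
RM37 starts before RM34 ends → RM34 and RM37 overlap.
RM35 starts after RM34 ends, so RM34 has no further overlaps.
RM37 starts exactly when RM33 ends (back-to-back, no overlap), so RM33 has no further overlaps.
RM35 starts before RM37 ends → RM37 and RM35 overlap.
RM36 starts before RM37 ends → RM37 and RM36 overlap.
RM39 starts after RM37 ends, so RM37 has no further overlaps.
RM36 starts before RM35 ends → RM35 and RM36 overlap.
RM39 starts after RM35 ends, so RM35 has no further overlaps.
RM39 starts before RM36 ends → RM36 and RM39 overlap.
RM38 starts after RM36 ends, so RM36 has no further overlaps.
RM38 starts after RM39 ends, so RM39 has no further overlaps.
RM40 starts before RM38 ends → RM38 and RM40 overlap.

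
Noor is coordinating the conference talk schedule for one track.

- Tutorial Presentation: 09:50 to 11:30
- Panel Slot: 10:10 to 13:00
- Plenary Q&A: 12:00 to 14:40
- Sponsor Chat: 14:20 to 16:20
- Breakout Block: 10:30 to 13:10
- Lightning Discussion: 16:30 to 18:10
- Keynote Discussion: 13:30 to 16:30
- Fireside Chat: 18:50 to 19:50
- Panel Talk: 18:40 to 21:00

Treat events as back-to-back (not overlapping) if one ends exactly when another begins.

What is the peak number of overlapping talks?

Walk through starts and ends in time order (an end at T is processed before a start at T):
09:50 start Tutorial Presentation → 1
10:10 start Panel Slot → 2
10:30 start Breakout Block → 3
11:30 end Tutorial Presentation → 2
12:00 start Plenary Q&A → 3
13:00 end Panel Slot → 2
13:10 end Breakout Block → 1
13:30 start Keynote Discussion → 2
14:20 start Sponsor Chat → 3
14:40 end Plenary Q&A → 2
16:20 end Sponsor Chat → 1
16:30 end Keynote Discussion → 0
16:30 start Lightning Discussion → 1
18:10 end Lightning Discussion → 0
18:40 start Panel Talk → 1
18:50 start Fireside Chat → 2
19:50 end Fireside Chat → 1
21:00 end Panel Talk → 0
Peak is 3, at 10:30 (Breakout Block, Panel Slot, Tutorial Presentation).

3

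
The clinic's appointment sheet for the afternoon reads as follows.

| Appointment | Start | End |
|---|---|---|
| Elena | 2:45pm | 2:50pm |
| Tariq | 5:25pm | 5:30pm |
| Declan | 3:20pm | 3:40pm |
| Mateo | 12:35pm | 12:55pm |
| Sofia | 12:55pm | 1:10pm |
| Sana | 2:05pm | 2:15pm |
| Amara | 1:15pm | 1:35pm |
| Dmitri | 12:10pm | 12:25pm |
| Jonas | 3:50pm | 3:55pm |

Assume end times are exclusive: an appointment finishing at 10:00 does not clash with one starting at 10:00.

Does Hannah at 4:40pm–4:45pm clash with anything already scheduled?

No — it doesn't clash with anything

Dmitri: ends 12:25pm at or before Hannah starts 4:40pm → clear.
Mateo: ends 12:55pm at or before Hannah starts 4:40pm → clear.
Sofia: ends 1:10pm at or before Hannah starts 4:40pm → clear.
Amara: ends 1:35pm at or before Hannah starts 4:40pm → clear.
Sana: ends 2:15pm at or before Hannah starts 4:40pm → clear.
Elena: ends 2:50pm at or before Hannah starts 4:40pm → clear.
Declan: ends 3:40pm at or before Hannah starts 4:40pm → clear.
Jonas: ends 3:55pm at or before Hannah starts 4:40pm → clear.
Tariq: starts 5:25pm at or after Hannah ends 4:45pm → clear.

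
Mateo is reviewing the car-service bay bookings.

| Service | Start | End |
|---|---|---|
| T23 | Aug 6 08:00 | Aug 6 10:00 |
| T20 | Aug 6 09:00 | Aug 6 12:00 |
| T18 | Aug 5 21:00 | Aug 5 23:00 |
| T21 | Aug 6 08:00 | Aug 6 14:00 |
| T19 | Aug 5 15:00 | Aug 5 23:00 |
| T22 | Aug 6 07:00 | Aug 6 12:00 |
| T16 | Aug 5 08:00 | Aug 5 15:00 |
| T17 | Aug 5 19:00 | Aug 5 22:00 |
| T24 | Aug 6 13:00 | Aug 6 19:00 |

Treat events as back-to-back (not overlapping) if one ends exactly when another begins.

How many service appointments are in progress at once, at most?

4

Sort all start/end points and keep a running count:
Aug 5 08:00 start T16 → 1
Aug 5 15:00 end T16 → 0
Aug 5 15:00 start T19 → 1
Aug 5 19:00 start T17 → 2
Aug 5 21:00 start T18 → 3
Aug 5 22:00 end T17 → 2
Aug 5 23:00 end T18 → 1
Aug 5 23:00 end T19 → 0
Aug 6 07:00 start T22 → 1
Aug 6 08:00 start T21 → 2
Aug 6 08:00 start T23 → 3
Aug 6 09:00 start T20 → 4
Aug 6 10:00 end T23 → 3
Aug 6 12:00 end T20 → 2
Aug 6 12:00 end T22 → 1
Aug 6 13:00 start T24 → 2
Aug 6 14:00 end T21 → 1
Aug 6 19:00 end T24 → 0
Peak is 4, at Aug 6 09:00 (T20, T21, T22, T23).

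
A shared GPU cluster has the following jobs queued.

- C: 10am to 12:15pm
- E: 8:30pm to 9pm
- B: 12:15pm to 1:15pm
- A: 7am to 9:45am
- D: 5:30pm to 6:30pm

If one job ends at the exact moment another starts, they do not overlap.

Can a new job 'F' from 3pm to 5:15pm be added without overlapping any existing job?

A: ends 9:45am at or before F starts 3pm → clear.
C: ends 12:15pm at or before F starts 3pm → clear.
B: ends 1:15pm at or before F starts 3pm → clear.
D: starts 5:30pm at or after F ends 5:15pm → clear.
E: starts 8:30pm at or after F ends 5:15pm → clear.

Yes — the slot is free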